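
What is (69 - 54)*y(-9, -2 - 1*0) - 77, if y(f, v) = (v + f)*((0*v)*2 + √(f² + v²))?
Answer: -77 - 165*√85 ≈ -1598.2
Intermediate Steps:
y(f, v) = √(f² + v²)*(f + v) (y(f, v) = (f + v)*(0*2 + √(f² + v²)) = (f + v)*(0 + √(f² + v²)) = (f + v)*√(f² + v²) = √(f² + v²)*(f + v))
(69 - 54)*y(-9, -2 - 1*0) - 77 = (69 - 54)*(√((-9)² + (-2 - 1*0)²)*(-9 + (-2 - 1*0))) - 77 = 15*(√(81 + (-2 + 0)²)*(-9 + (-2 + 0))) - 77 = 15*(√(81 + (-2)²)*(-9 - 2)) - 77 = 15*(√(81 + 4)*(-11)) - 77 = 15*(√85*(-11)) - 77 = 15*(-11*√85) - 77 = -165*√85 - 77 = -77 - 165*√85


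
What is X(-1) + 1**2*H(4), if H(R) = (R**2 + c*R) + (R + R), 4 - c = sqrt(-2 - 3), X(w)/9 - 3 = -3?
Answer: 40 - 4*I*sqrt(5) ≈ 40.0 - 8.9443*I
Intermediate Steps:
X(w) = 0 (X(w) = 27 + 9*(-3) = 27 - 27 = 0)
c = 4 - I*sqrt(5) (c = 4 - sqrt(-2 - 3) = 4 - sqrt(-5) = 4 - I*sqrt(5) ≈ 4.0 - 2.2361*I)
H(R) = R**2 + 2*R + R*(4 - I*sqrt(5)) (H(R) = (R**2 + (4 - I*sqrt(5))*R) + (R + R) = (R**2 + R*(4 - I*sqrt(5))) + 2*R = R**2 + 2*R + R*(4 - I*sqrt(5)))
X(-1) + 1**2*H(4) = 0 + 1**2*(4*(6 + 4 - I*sqrt(5))) = 0 + 1*(4*(10 - I*sqrt(5))) = 0 + 1*(40 - 4*I*sqrt(5)) = 0 + (40 - 4*I*sqrt(5)) = 40 - 4*I*sqrt(5)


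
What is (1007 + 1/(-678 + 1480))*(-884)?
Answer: -356965830/401 ≈ -8.9019e+5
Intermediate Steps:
(1007 + 1/(-678 + 1480))*(-884) = (1007 + 1/802)*(-884) = (807615/802)*(-884) = -356965830/401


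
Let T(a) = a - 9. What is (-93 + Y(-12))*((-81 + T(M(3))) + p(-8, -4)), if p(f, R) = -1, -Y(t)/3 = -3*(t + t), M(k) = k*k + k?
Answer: 24411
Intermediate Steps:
M(k) = k + k² (M(k) = k² + k = k + k²)
Y(t) = 18*t (Y(t) = -(-9)*(t + t) = -(-9)*2*t = -(-18)*t = 18*t)
T(a) = -9 + a
(-93 + Y(-12))*((-81 + T(M(3))) + p(-8, -4)) = (-93 + 18*(-12))*((-81 + (-9 + 3*(1 + 3))) - 1) = (-93 - 216)*((-81 + (-9 + 3*4)) - 1) = -309*((-81 + (-9 + 12)) - 1) = -309*((-81 + 3) - 1) = -309*(-78 - 1) = -309*(-79) = 24411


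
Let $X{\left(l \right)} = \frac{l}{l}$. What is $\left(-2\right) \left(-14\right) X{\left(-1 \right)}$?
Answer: $28$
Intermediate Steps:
$X{\left(l \right)} = 1$
$\left(-2\right) \left(-14\right) X{\left(-1 \right)} = \left(-2\right) \left(-14\right) 1 = 28 \cdot 1 = 28$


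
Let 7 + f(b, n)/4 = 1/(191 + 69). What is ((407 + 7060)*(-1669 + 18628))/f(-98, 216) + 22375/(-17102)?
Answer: -8280524651795/1829914 ≈ -4.5251e+6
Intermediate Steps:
f(b, n) = -1819/65 (f(b, n) = -28 + 4/(191 + 69) = -28 + 4/260 = -28 + 4*(1/260) = -28 + 1/65 = -1819/65)
((407 + 7060)*(-1669 + 18628))/f(-98, 216) + 22375/(-17102) = ((407 + 7060)*(-1669 + 18628))/(-1819/65) + 22375/(-17102) = (7467*16959)*(-65/1819) + 22375*(-1/17102) = 126632853*(-65/1819) - 22375/17102 = -8231135445/1819 - 22375/17102 = -8280524651795/1829914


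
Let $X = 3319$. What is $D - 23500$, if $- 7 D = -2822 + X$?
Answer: $-23571$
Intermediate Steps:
$D = -71$ ($D = - \frac{-2822 + 3319}{7} = \left(- \frac{1}{7}\right) 497 = -71$)
$D - 23500 = -71 - 23500 = -23571$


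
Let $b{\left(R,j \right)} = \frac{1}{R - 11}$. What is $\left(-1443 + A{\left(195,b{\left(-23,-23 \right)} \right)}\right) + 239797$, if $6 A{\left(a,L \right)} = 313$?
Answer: $\frac{1430437}{6} \approx 2.3841 \cdot 10^{5}$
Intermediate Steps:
$b{\left(R,j \right)} = \frac{1}{-11 + R}$
$A{\left(a,L \right)} = \frac{313}{6}$ ($A{\left(a,L \right)} = \frac{1}{6} \cdot 313 = \frac{313}{6}$)
$\left(-1443 + A{\left(195,b{\left(-23,-23 \right)} \right)}\right) + 239797 = \left(-1443 + \frac{313}{6}\right) + 239797 = - \frac{8345}{6} + 239797 = \frac{1430437}{6}$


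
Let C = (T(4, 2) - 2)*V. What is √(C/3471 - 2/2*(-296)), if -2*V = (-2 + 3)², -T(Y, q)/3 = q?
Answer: 2*√891543705/3471 ≈ 17.205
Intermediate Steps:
T(Y, q) = -3*q
V = -½ (V = -(-2 + 3)²/2 = -½*1² = -½*1 = -½ ≈ -0.50000)
C = 4 (C = (-3*2 - 2)*(-½) = (-6 - 2)*(-½) = -8*(-½) = 4)
√(C/3471 - 2/2*(-296)) = √(4/3471 - 2/2*(-296)) = √(4*(1/3471) - 2*½*(-296)) = √(4/3471 - 1*(-296)) = √(4/3471 + 296) = √(1027420/3471) = 2*√891543705/3471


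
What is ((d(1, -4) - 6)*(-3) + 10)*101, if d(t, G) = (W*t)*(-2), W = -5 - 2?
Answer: -1414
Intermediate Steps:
W = -7
d(t, G) = 14*t (d(t, G) = -7*t*(-2) = 14*t)
((d(1, -4) - 6)*(-3) + 10)*101 = ((14*1 - 6)*(-3) + 10)*101 = ((14 - 6)*(-3) + 10)*101 = (8*(-3) + 10)*101 = (-24 + 10)*101 = -14*101 = -1414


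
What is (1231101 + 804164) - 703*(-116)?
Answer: 2116813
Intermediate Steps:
(1231101 + 804164) - 703*(-116) = 2035265 + 81548 = 2116813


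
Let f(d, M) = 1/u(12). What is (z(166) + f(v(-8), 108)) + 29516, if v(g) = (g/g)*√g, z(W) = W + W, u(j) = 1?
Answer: 29849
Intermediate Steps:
z(W) = 2*W
v(g) = √g (v(g) = 1*√g = √g)
f(d, M) = 1 (f(d, M) = 1/1 = 1)
(z(166) + f(v(-8), 108)) + 29516 = (2*166 + 1) + 29516 = (332 + 1) + 29516 = 333 + 29516 = 29849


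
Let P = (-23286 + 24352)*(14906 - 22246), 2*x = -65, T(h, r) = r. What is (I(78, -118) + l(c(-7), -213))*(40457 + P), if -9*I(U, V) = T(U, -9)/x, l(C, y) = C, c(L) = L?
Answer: 3557280231/65 ≈ 5.4727e+7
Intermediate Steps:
x = -65/2 (x = (1/2)*(-65) = -65/2 ≈ -32.500)
I(U, V) = -2/65 (I(U, V) = -(-1)/(-65/2) = -(-1)*(-2)/65 = -1/9*18/65 = -2/65)
P = -7824440 (P = 1066*(-7340) = -7824440)
(I(78, -118) + l(c(-7), -213))*(40457 + P) = (-2/65 - 7)*(40457 - 7824440) = -457/65*(-7783983) = 3557280231/65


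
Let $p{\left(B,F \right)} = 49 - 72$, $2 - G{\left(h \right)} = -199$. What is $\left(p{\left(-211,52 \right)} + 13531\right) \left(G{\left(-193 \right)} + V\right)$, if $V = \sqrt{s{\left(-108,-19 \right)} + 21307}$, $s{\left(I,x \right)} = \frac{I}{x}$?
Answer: $2715108 + \frac{13508 \sqrt{7693879}}{19} \approx 4.6871 \cdot 10^{6}$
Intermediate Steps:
$G{\left(h \right)} = 201$ ($G{\left(h \right)} = 2 - -199 = 2 + 199 = 201$)
$p{\left(B,F \right)} = -23$
$V = \frac{\sqrt{7693879}}{19}$ ($V = \sqrt{- \frac{108}{-19} + 21307} = \sqrt{\left(-108\right) \left(- \frac{1}{19}\right) + 21307} = \sqrt{\frac{108}{19} + 21307} = \sqrt{\frac{404941}{19}} = \frac{\sqrt{7693879}}{19} \approx 145.99$)
$\left(p{\left(-211,52 \right)} + 13531\right) \left(G{\left(-193 \right)} + V\right) = \left(-23 + 13531\right) \left(201 + \frac{\sqrt{7693879}}{19}\right) = 13508 \left(201 + \frac{\sqrt{7693879}}{19}\right) = 2715108 + \frac{13508 \sqrt{7693879}}{19}$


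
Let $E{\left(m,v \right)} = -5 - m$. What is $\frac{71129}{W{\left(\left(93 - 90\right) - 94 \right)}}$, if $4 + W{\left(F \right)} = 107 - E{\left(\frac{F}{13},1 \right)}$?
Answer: $\frac{71129}{101} \approx 704.25$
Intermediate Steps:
$W{\left(F \right)} = 108 + \frac{F}{13}$ ($W{\left(F \right)} = -4 - \left(-112 - \frac{F}{13}\right) = -4 + \left(107 + \left(5 + \frac{F}{13}\right)\right) = -4 + \left(112 + \frac{F}{13}\right) = 108 + \frac{F}{13}$)
$\frac{71129}{W{\left(\left(93 - 90\right) - 94 \right)}} = \frac{71129}{108 + \frac{\left(93 - 90\right) - 94}{13}} = \frac{71129}{108 + \frac{3 - 94}{13}} = \frac{71129}{108 + \frac{1}{13} \left(-91\right)} = \frac{71129}{108 - 7} = \frac{71129}{101}$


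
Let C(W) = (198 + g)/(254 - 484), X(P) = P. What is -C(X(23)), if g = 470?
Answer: 334/115 ≈ 2.9043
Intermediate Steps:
C(W) = -334/115 (C(W) = (198 + 470)/(254 - 484) = 668/(-230) = 668*(-1/230) = -334/115)
-C(X(23)) = -1*(-334/115) = 334/115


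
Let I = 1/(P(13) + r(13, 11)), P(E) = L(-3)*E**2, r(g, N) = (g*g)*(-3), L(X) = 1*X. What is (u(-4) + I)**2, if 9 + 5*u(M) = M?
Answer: 173896969/25704900 ≈ 6.7651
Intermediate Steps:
L(X) = X
r(g, N) = -3*g**2 (r(g, N) = g**2*(-3) = -3*g**2)
P(E) = -3*E**2
u(M) = -9/5 + M/5
I = -1/1014 (I = 1/(-3*13**2 - 3*13**2) = 1/(-3*169 - 3*169) = 1/(-507 - 507) = 1/(-1014) = -1/1014 ≈ -0.00098619)
(u(-4) + I)**2 = ((-9/5 + (1/5)*(-4)) - 1/1014)**2 = ((-9/5 - 4/5) - 1/1014)**2 = (-13/5 - 1/1014)**2 = (-13187/5070)**2 = 173896969/25704900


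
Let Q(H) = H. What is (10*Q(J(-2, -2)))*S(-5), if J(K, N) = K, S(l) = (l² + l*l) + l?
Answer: -900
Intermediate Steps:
S(l) = l + 2*l² (S(l) = (l² + l²) + l = 2*l² + l = l + 2*l²)
(10*Q(J(-2, -2)))*S(-5) = (10*(-2))*(-5*(1 + 2*(-5))) = -(-100)*(1 - 10) = -(-100)*(-9) = -20*45 = -900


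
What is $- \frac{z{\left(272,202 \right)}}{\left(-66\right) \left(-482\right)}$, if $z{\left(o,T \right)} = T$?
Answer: $- \frac{101}{15906} \approx -0.0063498$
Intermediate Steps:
$- \frac{z{\left(272,202 \right)}}{\left(-66\right) \left(-482\right)} = - \frac{202}{\left(-66\right) \left(-482\right)} = - \frac{202}{31812} = \left(-1\right) \frac{101}{15906} = - \frac{101}{15906}$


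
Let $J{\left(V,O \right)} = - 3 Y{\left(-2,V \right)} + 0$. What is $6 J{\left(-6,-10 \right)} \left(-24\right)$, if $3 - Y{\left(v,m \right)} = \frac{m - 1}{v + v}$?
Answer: $540$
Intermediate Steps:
$Y{\left(v,m \right)} = 3 - \frac{-1 + m}{2 v}$ ($Y{\left(v,m \right)} = 3 - \frac{m - 1}{v + v} = 3 - \frac{-1 + m}{2 v}$)
$J{\left(V,O \right)} = - \frac{33}{4} - \frac{3 V}{4}$ ($J{\left(V,O \right)} = - 3 \frac{1 - V + 6 \left(-2\right)}{2 \left(-2\right)} + 0 = - 3 \cdot \frac{1}{2} \left(- \frac{1}{2}\right) \left(1 - V - 12\right) + 0 = - 3 \cdot \frac{1}{2} \left(- \frac{1}{2}\right) \left(-11 - V\right) + 0 = - 3 \left(\frac{11}{4} + \frac{V}{4}\right) + 0 = \left(- \frac{33}{4} - \frac{3 V}{4}\right) + 0 = - \frac{33}{4} - \frac{3 V}{4}$)
$6 J{\left(-6,-10 \right)} \left(-24\right) = 6 \left(- \frac{33}{4} - - \frac{9}{2}\right) \left(-24\right) = 6 \left(- \frac{33}{4} + \frac{9}{2}\right) \left(-24\right) = 6 \left(- \frac{15}{4}\right) \left(-24\right) = \left(- \frac{45}{2}\right) \left(-24\right) = 540$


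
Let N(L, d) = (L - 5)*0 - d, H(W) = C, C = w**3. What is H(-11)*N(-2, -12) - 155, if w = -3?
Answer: -479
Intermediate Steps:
C = -27 (C = (-3)**3 = -27)
H(W) = -27
N(L, d) = -d (N(L, d) = (-5 + L)*0 - d = 0 - d = -d)
H(-11)*N(-2, -12) - 155 = -(-27)*(-12) - 155 = -27*12 - 155 = -324 - 155 = -479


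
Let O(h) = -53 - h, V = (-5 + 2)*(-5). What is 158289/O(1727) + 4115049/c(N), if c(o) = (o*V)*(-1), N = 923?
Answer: -126883979/328588 ≈ -386.15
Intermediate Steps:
V = 15 (V = -3*(-5) = 15)
c(o) = -15*o (c(o) = (o*15)*(-1) = (15*o)*(-1) = -15*o)
158289/O(1727) + 4115049/c(N) = 158289/(-53 - 1*1727) + 4115049/((-15*923)) = 158289/(-53 - 1727) + 4115049/(-13845) = 158289/(-1780) + 4115049*(-1/13845) = 158289*(-1/1780) - 1371683/4615 = -158289/1780 - 1371683/4615 = -126883979/328588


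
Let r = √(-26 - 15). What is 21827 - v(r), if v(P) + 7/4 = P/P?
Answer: 87311/4 ≈ 21828.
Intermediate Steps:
r = I*√41 (r = √(-41) = I*√41 ≈ 6.4031*I)
v(P) = -¾ (v(P) = -7/4 + P/P = -7/4 + 1 = -¾)
21827 - v(r) = 21827 - 1*(-¾) = 21827 + ¾ = 87311/4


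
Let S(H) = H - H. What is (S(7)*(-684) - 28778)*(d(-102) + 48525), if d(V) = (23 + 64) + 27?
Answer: -1399733142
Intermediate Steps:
d(V) = 114 (d(V) = 87 + 27 = 114)
S(H) = 0
(S(7)*(-684) - 28778)*(d(-102) + 48525) = (0*(-684) - 28778)*(114 + 48525) = (0 - 28778)*48639 = -28778*48639 = -1399733142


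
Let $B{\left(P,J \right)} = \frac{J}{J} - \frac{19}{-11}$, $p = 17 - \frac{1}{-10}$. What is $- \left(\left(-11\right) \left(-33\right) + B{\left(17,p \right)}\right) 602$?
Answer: $- \frac{2421846}{11} \approx -2.2017 \cdot 10^{5}$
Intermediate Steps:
$p = \frac{171}{10}$ ($p = 17 - - \frac{1}{10} = 17 + \frac{1}{10} = \frac{171}{10} \approx 17.1$)
$B{\left(P,J \right)} = \frac{30}{11}$ ($B{\left(P,J \right)} = 1 - - \frac{19}{11} = 1 + \frac{19}{11} = \frac{30}{11}$)
$- \left(\left(-11\right) \left(-33\right) + B{\left(17,p \right)}\right) 602 = - \left(\left(-11\right) \left(-33\right) + \frac{30}{11}\right) 602 = - \left(363 + \frac{30}{11}\right) 602 = - \frac{4023 \cdot 602}{11} = \left(-1\right) \frac{2421846}{11} = - \frac{2421846}{11}$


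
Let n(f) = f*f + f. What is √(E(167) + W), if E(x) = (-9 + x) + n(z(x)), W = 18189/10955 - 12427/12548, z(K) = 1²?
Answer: √759011811110131145/68731670 ≈ 12.676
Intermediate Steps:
z(K) = 1
W = 92097787/137463340 (W = 18189*(1/10955) - 12427*1/12548 = 18189/10955 - 12427/12548 = 92097787/137463340 ≈ 0.66998)
n(f) = f + f² (n(f) = f² + f = f + f²)
E(x) = -7 + x (E(x) = (-9 + x) + 1*(1 + 1) = (-9 + x) + 1*2 = (-9 + x) + 2 = -7 + x)
√(E(167) + W) = √((-7 + 167) + 92097787/137463340) = √(160 + 92097787/137463340) = √(22086232187/137463340) = √759011811110131145/68731670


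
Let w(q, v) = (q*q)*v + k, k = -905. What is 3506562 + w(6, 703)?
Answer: 3530965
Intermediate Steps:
w(q, v) = -905 + v*q**2 (w(q, v) = (q*q)*v - 905 = q**2*v - 905 = v*q**2 - 905 = -905 + v*q**2)
3506562 + w(6, 703) = 3506562 + (-905 + 703*6**2) = 3506562 + (-905 + 703*36) = 3506562 + (-905 + 25308) = 3506562 + 24403 = 3530965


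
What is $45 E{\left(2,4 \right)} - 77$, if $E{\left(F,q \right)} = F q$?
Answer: $283$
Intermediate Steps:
$45 E{\left(2,4 \right)} - 77 = 45 \cdot 2 \cdot 4 - 77 = 45 \cdot 8 - 77 = 360 - 77 = 283$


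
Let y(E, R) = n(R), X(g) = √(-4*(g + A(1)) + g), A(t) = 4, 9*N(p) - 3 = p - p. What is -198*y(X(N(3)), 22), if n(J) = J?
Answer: -4356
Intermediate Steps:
N(p) = ⅓ (N(p) = ⅓ + (p - p)/9 = ⅓ + (⅑)*0 = ⅓ + 0 = ⅓)
X(g) = √(-16 - 3*g) (X(g) = √(-4*(g + 4) + g) = √(-4*(4 + g) + g) = √((-16 - 4*g) + g) = √(-16 - 3*g))
y(E, R) = R
-198*y(X(N(3)), 22) = -198*22 = -4356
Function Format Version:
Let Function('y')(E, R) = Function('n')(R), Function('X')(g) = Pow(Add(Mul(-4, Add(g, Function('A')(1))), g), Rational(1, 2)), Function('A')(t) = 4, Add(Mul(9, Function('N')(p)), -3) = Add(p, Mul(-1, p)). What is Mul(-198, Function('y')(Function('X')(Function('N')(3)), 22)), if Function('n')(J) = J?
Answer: -4356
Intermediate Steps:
Function('N')(p) = Rational(1, 3) (Function('N')(p) = Add(Rational(1, 3), Mul(Rational(1, 9), Add(p, Mul(-1, p)))) = Add(Rational(1, 3), Mul(Rational(1, 9), 0)) = Add(Rational(1, 3), 0) = Rational(1, 3))
Function('X')(g) = Pow(Add(-16, Mul(-3, g)), Rational(1, 2)) (Function('X')(g) = Pow(Add(Mul(-4, Add(g, 4)), g), Rational(1, 2)) = Pow(Add(Mul(-4, Add(4, g)), g), Rational(1, 2)) = Pow(Add(Add(-16, Mul(-4, g)), g), Rational(1, 2)) = Pow(Add(-16, Mul(-3, g)), Rational(1, 2)))
Function('y')(E, R) = R
Mul(-198, Function('y')(Function('X')(Function('N')(3)), 22)) = Mul(-198, 22) = -4356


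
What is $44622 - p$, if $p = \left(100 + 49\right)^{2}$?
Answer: $22421$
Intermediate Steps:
$p = 22201$ ($p = 149^{2} = 22201$)
$44622 - p = 44622 - 22201 = 22421$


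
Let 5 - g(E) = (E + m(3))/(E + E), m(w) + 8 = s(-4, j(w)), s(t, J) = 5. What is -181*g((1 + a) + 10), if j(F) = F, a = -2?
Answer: -2534/3 ≈ -844.67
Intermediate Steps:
m(w) = -3 (m(w) = -8 + 5 = -3)
g(E) = 5 - (-3 + E)/(2*E) (g(E) = 5 - (E - 3)/(E + E) = 5 - (-3 + E)/(2*E))
-181*g((1 + a) + 10) = -543*(1 + 3*((1 - 2) + 10))/(2*((1 - 2) + 10)) = -543*(1 + 3*(-1 + 10))/(2*(-1 + 10)) = -543*(1 + 3*9)/(2*9) = -543*(1 + 27)/(2*9) = -543*28/(2*9) = -181*14/3 = -2534/3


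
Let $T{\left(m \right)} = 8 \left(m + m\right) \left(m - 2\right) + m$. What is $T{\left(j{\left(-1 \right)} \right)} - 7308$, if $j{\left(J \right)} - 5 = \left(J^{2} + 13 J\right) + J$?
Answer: $-6036$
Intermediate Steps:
$j{\left(J \right)} = 5 + J^{2} + 14 J$ ($j{\left(J \right)} = 5 + \left(\left(J^{2} + 13 J\right) + J\right) = 5 + \left(J^{2} + 14 J\right) = 5 + J^{2} + 14 J$)
$T{\left(m \right)} = m + 16 m \left(-2 + m\right)$ ($T{\left(m \right)} = 8 \cdot 2 m \left(-2 + m\right) + m = 16 m \left(-2 + m\right) + m = m + 16 m \left(-2 + m\right)$)
$T{\left(j{\left(-1 \right)} \right)} - 7308 = \left(5 + \left(-1\right)^{2} + 14 \left(-1\right)\right) \left(-31 + 16 \left(5 + \left(-1\right)^{2} + 14 \left(-1\right)\right)\right) - 7308 = \left(5 + 1 - 14\right) \left(-31 + 16 \left(5 + 1 - 14\right)\right) - 7308 = - 8 \left(-31 + 16 \left(-8\right)\right) - 7308 = - 8 \left(-31 - 128\right) - 7308 = \left(-8\right) \left(-159\right) - 7308 = 1272 - 7308 = -6036$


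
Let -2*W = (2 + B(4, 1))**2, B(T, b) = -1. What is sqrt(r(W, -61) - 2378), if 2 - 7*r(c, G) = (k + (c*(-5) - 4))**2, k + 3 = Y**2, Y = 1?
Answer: 5*I*sqrt(18655)/14 ≈ 48.78*I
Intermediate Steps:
k = -2 (k = -3 + 1**2 = -3 + 1 = -2)
W = -1/2 (W = -(2 - 1)**2/2 = -1/2*1**2 = -1/2*1 = -1/2 ≈ -0.50000)
r(c, G) = 2/7 - (-6 - 5*c)**2/7 (r(c, G) = 2/7 - (-2 + (c*(-5) - 4))**2/7 = 2/7 - (-2 + (-5*c - 4))**2/7 = 2/7 - (-2 + (-4 - 5*c))**2/7 = 2/7 - (-6 - 5*c)**2/7)
sqrt(r(W, -61) - 2378) = sqrt((2/7 - (6 + 5*(-1/2))**2/7) - 2378) = sqrt((2/7 - (6 - 5/2)**2/7) - 2378) = sqrt((2/7 - (7/2)**2/7) - 2378) = sqrt((2/7 - 1/7*49/4) - 2378) = sqrt((2/7 - 7/4) - 2378) = sqrt(-41/28 - 2378) = sqrt(-66625/28) = 5*I*sqrt(18655)/14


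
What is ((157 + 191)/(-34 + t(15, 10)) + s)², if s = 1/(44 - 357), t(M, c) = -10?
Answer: 742126564/11854249 ≈ 62.604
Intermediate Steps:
s = -1/313 (s = 1/(-313) = -1/313 ≈ -0.0031949)
((157 + 191)/(-34 + t(15, 10)) + s)² = ((157 + 191)/(-34 - 10) - 1/313)² = (348/(-44) - 1/313)² = (348*(-1/44) - 1/313)² = (-87/11 - 1/313)² = (-27242/3443)² = 742126564/11854249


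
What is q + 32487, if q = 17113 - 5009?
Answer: 44591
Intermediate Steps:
q = 12104
q + 32487 = 12104 + 32487 = 44591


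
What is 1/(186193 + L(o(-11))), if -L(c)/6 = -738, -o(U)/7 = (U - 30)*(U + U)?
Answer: 1/190621 ≈ 5.2460e-6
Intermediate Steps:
o(U) = -14*U*(-30 + U) (o(U) = -7*(U - 30)*(U + U) = -7*(-30 + U)*2*U = -14*U*(-30 + U))
L(c) = 4428 (L(c) = -6*(-738) = 4428)
1/(186193 + L(o(-11))) = 1/(186193 + 4428) = 1/190621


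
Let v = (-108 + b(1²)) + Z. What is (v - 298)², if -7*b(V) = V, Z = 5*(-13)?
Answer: 10876804/49 ≈ 2.2198e+5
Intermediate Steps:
Z = -65
b(V) = -V/7
v = -1212/7 (v = (-108 - ⅐*1²) - 65 = (-108 - ⅐*1) - 65 = (-108 - ⅐) - 65 = -757/7 - 65 = -1212/7 ≈ -173.14)
(v - 298)² = (-1212/7 - 298)² = (-3298/7)² = 10876804/49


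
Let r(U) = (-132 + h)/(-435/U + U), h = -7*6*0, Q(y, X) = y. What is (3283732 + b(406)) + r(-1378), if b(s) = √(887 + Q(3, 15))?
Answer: 6233997913564/1898449 + √890 ≈ 3.2838e+6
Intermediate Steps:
h = 0 (h = -42*0 = 0)
b(s) = √890 (b(s) = √(887 + 3) = √890)
r(U) = -132/(U - 435/U) (r(U) = (-132 + 0)/(-435/U + U) = -132/(U - 435/U))
(3283732 + b(406)) + r(-1378) = (3283732 + √890) - 132*(-1378)/(-435 + (-1378)²) = (3283732 + √890) - 132*(-1378)/(-435 + 1898884) = (3283732 + √890) - 132*(-1378)/1898449 = (3283732 + √890) - 132*(-1378)*1/1898449 = (3283732 + √890) + 181896/1898449 = 6233997913564/1898449 + √890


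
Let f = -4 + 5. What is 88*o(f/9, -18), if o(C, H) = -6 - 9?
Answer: -1320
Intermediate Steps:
f = 1
o(C, H) = -15
88*o(f/9, -18) = 88*(-15) = -1320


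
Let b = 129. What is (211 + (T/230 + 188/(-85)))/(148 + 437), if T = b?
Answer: 163711/457470 ≈ 0.35786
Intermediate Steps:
T = 129
(211 + (T/230 + 188/(-85)))/(148 + 437) = (211 + (129/230 + 188/(-85)))/(148 + 437) = (211 + (129*(1/230) + 188*(-1/85)))/585 = (211 + (129/230 - 188/85))*(1/585) = (211 - 1291/782)*(1/585) = (163711/782)*(1/585) = 163711/457470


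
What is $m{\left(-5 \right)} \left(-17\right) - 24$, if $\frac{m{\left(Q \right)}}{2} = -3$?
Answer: $78$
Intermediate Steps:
$m{\left(Q \right)} = -6$ ($m{\left(Q \right)} = 2 \left(-3\right) = -6$)
$m{\left(-5 \right)} \left(-17\right) - 24 = \left(-6\right) \left(-17\right) - 24 = 102 - 24 = 78$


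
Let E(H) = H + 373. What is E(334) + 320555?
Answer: 321262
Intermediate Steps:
E(H) = 373 + H
E(334) + 320555 = (373 + 334) + 320555 = 707 + 320555 = 321262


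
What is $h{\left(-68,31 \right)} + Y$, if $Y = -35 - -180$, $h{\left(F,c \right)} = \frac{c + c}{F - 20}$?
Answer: $\frac{6349}{44} \approx 144.3$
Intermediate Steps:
$h{\left(F,c \right)} = \frac{2 c}{-20 + F}$
$Y = 145$ ($Y = -35 + 180 = 145$)
$h{\left(-68,31 \right)} + Y = 2 \cdot 31 \frac{1}{-20 - 68} + 145 = 2 \cdot 31 \frac{1}{-88} + 145 = 2 \cdot 31 \left(- \frac{1}{88}\right) + 145 = - \frac{31}{44} + 145 = \frac{6349}{44}$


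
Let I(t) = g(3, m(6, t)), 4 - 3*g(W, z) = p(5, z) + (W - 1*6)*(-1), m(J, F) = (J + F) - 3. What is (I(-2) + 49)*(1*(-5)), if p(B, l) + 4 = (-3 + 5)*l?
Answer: -250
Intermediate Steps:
p(B, l) = -4 + 2*l (p(B, l) = -4 + (-3 + 5)*l = -4 + 2*l)
m(J, F) = -3 + F + J (m(J, F) = (F + J) - 3 = -3 + F + J)
g(W, z) = ⅔ - 2*z/3 + W/3 (g(W, z) = 4/3 - ((-4 + 2*z) + (W - 1*6)*(-1))/3 = 4/3 - ((-4 + 2*z) + (W - 6)*(-1))/3 = 4/3 - ((-4 + 2*z) + (-6 + W)*(-1))/3 = 4/3 - ((-4 + 2*z) + (6 - W))/3 = 4/3 - (2 - W + 2*z)/3 = 4/3 + (-⅔ - 2*z/3 + W/3) = ⅔ - 2*z/3 + W/3)
I(t) = -⅓ - 2*t/3 (I(t) = ⅔ - 2*(-3 + t + 6)/3 + (⅓)*3 = ⅔ - 2*(3 + t)/3 + 1 = ⅔ + (-2 - 2*t/3) + 1 = -⅓ - 2*t/3)
(I(-2) + 49)*(1*(-5)) = ((-⅓ - ⅔*(-2)) + 49)*(1*(-5)) = ((-⅓ + 4/3) + 49)*(-5) = (1 + 49)*(-5) = 50*(-5) = -250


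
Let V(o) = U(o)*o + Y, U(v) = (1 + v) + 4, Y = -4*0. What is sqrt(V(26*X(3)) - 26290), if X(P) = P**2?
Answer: 2*sqrt(7409) ≈ 172.15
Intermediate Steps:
Y = 0
U(v) = 5 + v
V(o) = o*(5 + o) (V(o) = (5 + o)*o + 0 = o*(5 + o) + 0 = o*(5 + o))
sqrt(V(26*X(3)) - 26290) = sqrt((26*3**2)*(5 + 26*3**2) - 26290) = sqrt((26*9)*(5 + 26*9) - 26290) = sqrt(234*(5 + 234) - 26290) = sqrt(234*239 - 26290) = sqrt(55926 - 26290) = sqrt(29636) = 2*sqrt(7409)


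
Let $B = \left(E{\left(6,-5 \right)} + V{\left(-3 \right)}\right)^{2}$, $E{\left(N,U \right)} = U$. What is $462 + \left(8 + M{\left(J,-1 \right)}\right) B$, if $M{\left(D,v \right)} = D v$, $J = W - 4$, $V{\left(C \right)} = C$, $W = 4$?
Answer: $974$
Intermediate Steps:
$J = 0$ ($J = 4 - 4 = 0$)
$B = 64$ ($B = \left(-5 - 3\right)^{2} = \left(-8\right)^{2} = 64$)
$462 + \left(8 + M{\left(J,-1 \right)}\right) B = 462 + \left(8 + 0 \left(-1\right)\right) 64 = 462 + \left(8 + 0\right) 64 = 462 + 8 \cdot 64 = 462 + 512 = 974$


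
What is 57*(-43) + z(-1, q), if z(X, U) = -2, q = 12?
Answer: -2453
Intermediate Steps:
57*(-43) + z(-1, q) = 57*(-43) - 2 = -2451 - 2 = -2453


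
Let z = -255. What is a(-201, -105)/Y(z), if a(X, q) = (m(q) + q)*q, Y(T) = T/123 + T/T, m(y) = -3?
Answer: -116235/11 ≈ -10567.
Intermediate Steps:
Y(T) = 1 + T/123 (Y(T) = T*(1/123) + 1 = T/123 + 1 = 1 + T/123)
a(X, q) = q*(-3 + q) (a(X, q) = (-3 + q)*q = q*(-3 + q))
a(-201, -105)/Y(z) = (-105*(-3 - 105))/(1 + (1/123)*(-255)) = (-105*(-108))/(1 - 85/41) = 11340/(-44/41) = 11340*(-41/44) = -116235/11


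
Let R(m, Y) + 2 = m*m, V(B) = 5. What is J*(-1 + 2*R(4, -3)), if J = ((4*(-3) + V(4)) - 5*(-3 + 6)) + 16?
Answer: -162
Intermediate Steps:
R(m, Y) = -2 + m² (R(m, Y) = -2 + m*m = -2 + m²)
J = -6 (J = ((4*(-3) + 5) - 5*(-3 + 6)) + 16 = ((-12 + 5) - 5*3) + 16 = (-7 - 15) + 16 = -22 + 16 = -6)
J*(-1 + 2*R(4, -3)) = -6*(-1 + 2*(-2 + 4²)) = -6*(-1 + 2*(-2 + 16)) = -6*(-1 + 2*14) = -6*(-1 + 28) = -6*27 = -162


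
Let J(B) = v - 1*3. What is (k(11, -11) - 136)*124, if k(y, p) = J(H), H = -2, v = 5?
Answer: -16616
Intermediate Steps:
J(B) = 2 (J(B) = 5 - 1*3 = 5 - 3 = 2)
k(y, p) = 2
(k(11, -11) - 136)*124 = (2 - 136)*124 = -134*124 = -16616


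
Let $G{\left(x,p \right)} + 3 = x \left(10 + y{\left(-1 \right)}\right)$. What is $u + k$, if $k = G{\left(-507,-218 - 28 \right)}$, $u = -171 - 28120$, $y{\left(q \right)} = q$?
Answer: $-32857$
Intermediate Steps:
$u = -28291$ ($u = -171 - 28120 = -28291$)
$G{\left(x,p \right)} = -3 + 9 x$ ($G{\left(x,p \right)} = -3 + x \left(10 - 1\right) = -3 + x 9 = -3 + 9 x$)
$k = -4566$ ($k = -3 + 9 \left(-507\right) = -3 - 4563 = -4566$)
$u + k = -28291 - 4566 = -32857$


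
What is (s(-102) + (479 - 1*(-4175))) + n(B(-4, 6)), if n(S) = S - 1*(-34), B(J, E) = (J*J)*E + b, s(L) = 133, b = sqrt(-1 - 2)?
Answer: 4917 + I*sqrt(3) ≈ 4917.0 + 1.732*I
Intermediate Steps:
b = I*sqrt(3) (b = sqrt(-3) = I*sqrt(3) ≈ 1.732*I)
B(J, E) = I*sqrt(3) + E*J**2 (B(J, E) = (J*J)*E + I*sqrt(3) = J**2*E + I*sqrt(3) = E*J**2 + I*sqrt(3) = I*sqrt(3) + E*J**2)
n(S) = 34 + S (n(S) = S + 34 = 34 + S)
(s(-102) + (479 - 1*(-4175))) + n(B(-4, 6)) = (133 + (479 - 1*(-4175))) + (34 + (I*sqrt(3) + 6*(-4)**2)) = (133 + (479 + 4175)) + (34 + (I*sqrt(3) + 6*16)) = (133 + 4654) + (34 + (I*sqrt(3) + 96)) = 4787 + (34 + (96 + I*sqrt(3))) = 4787 + (130 + I*sqrt(3)) = 4917 + I*sqrt(3)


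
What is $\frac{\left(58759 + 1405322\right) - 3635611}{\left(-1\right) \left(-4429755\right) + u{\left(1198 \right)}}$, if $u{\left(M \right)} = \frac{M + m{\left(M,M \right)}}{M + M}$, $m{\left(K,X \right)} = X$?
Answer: $- \frac{1085765}{2214878} \approx -0.49021$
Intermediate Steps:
$u{\left(M \right)} = 1$ ($u{\left(M \right)} = \frac{M + M}{M + M} = \frac{2 M}{2 M} = 2 M \frac{1}{2 M} = 1$)
$\frac{\left(58759 + 1405322\right) - 3635611}{\left(-1\right) \left(-4429755\right) + u{\left(1198 \right)}} = \frac{\left(58759 + 1405322\right) - 3635611}{\left(-1\right) \left(-4429755\right) + 1} = \frac{1464081 - 3635611}{4429755 + 1} = - \frac{2171530}{4429756} = \left(-2171530\right) \frac{1}{4429756} = - \frac{1085765}{2214878}$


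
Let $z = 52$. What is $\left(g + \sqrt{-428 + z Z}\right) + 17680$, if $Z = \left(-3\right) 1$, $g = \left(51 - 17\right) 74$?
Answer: $20196 + 2 i \sqrt{146} \approx 20196.0 + 24.166 i$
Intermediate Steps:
$g = 2516$ ($g = 34 \cdot 74 = 2516$)
$Z = -3$
$\left(g + \sqrt{-428 + z Z}\right) + 17680 = \left(2516 + \sqrt{-428 + 52 \left(-3\right)}\right) + 17680 = \left(2516 + \sqrt{-428 - 156}\right) + 17680 = \left(2516 + \sqrt{-584}\right) + 17680 = \left(2516 + 2 i \sqrt{146}\right) + 17680 = 20196 + 2 i \sqrt{146}$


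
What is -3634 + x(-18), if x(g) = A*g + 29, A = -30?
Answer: -3065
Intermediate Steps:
x(g) = 29 - 30*g (x(g) = -30*g + 29 = 29 - 30*g)
-3634 + x(-18) = -3634 + (29 - 30*(-18)) = -3634 + (29 + 540) = -3634 + 569 = -3065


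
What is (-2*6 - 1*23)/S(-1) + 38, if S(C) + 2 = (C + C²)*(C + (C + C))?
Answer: 111/2 ≈ 55.500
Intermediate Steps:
S(C) = -2 + 3*C*(C + C²) (S(C) = -2 + (C + C²)*(C + (C + C)) = -2 + (C + C²)*(C + 2*C) = -2 + (C + C²)*(3*C) = -2 + 3*C*(C + C²))
(-2*6 - 1*23)/S(-1) + 38 = (-2*6 - 1*23)/(-2 + 3*(-1)² + 3*(-1)³) + 38 = (-12 - 23)/(-2 + 3*1 + 3*(-1)) + 38 = -35/(-2 + 3 - 3) + 38 = -35/(-2) + 38 = -½*(-35) + 38 = 35/2 + 38 = 111/2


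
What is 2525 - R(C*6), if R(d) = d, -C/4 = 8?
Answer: 2717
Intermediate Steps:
C = -32 (C = -4*8 = -32)
2525 - R(C*6) = 2525 - (-32)*6 = 2525 - 1*(-192) = 2525 + 192 = 2717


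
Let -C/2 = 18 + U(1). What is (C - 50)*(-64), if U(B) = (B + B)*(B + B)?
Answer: 6016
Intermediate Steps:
U(B) = 4*B² (U(B) = (2*B)*(2*B) = 4*B²)
C = -44 (C = -2*(18 + 4*1²) = -2*(18 + 4*1) = -2*(18 + 4) = -2*22 = -44)
(C - 50)*(-64) = (-44 - 50)*(-64) = -94*(-64) = 6016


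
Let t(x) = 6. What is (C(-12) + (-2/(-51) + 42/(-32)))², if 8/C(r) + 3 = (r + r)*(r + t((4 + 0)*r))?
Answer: 2176875649/1470875904 ≈ 1.4800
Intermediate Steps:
C(r) = 8/(-3 + 2*r*(6 + r)) (C(r) = 8/(-3 + (r + r)*(r + 6)) = 8/(-3 + (2*r)*(6 + r)) = 8/(-3 + 2*r*(6 + r)))
(C(-12) + (-2/(-51) + 42/(-32)))² = (8/(-3 + 2*(-12)² + 12*(-12)) + (-2/(-51) + 42/(-32)))² = (8/(-3 + 2*144 - 144) + (-2*(-1/51) + 42*(-1/32)))² = (8/(-3 + 288 - 144) + (2/51 - 21/16))² = (8/141 - 1039/816)² = (-46657/38352)² = 2176875649/1470875904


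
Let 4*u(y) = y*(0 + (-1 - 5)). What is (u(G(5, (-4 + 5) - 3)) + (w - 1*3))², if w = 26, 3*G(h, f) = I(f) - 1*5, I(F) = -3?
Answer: 729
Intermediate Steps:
G(h, f) = -8/3 (G(h, f) = (-3 - 1*5)/3 = (-3 - 5)/3 = (⅓)*(-8) = -8/3)
u(y) = -3*y/2 (u(y) = (y*(0 + (-1 - 5)))/4 = (y*(0 - 6))/4 = (y*(-6))/4 = (-6*y)/4 = -3*y/2)
(u(G(5, (-4 + 5) - 3)) + (w - 1*3))² = (-3/2*(-8/3) + (26 - 1*3))² = (4 + (26 - 3))² = (4 + 23)² = 27² = 729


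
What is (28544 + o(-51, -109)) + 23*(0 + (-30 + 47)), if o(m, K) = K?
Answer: 28826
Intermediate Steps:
(28544 + o(-51, -109)) + 23*(0 + (-30 + 47)) = (28544 - 109) + 23*(0 + (-30 + 47)) = 28435 + 23*(0 + 17) = 28435 + 23*17 = 28435 + 391 = 28826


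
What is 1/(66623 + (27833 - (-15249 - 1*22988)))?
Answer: 1/132693 ≈ 7.5362e-6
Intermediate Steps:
1/(66623 + (27833 - (-15249 - 1*22988))) = 1/(66623 + (27833 - (-15249 - 22988))) = 1/(66623 + (27833 - 1*(-38237))) = 1/(66623 + (27833 + 38237)) = 1/(66623 + 66070) = 1/132693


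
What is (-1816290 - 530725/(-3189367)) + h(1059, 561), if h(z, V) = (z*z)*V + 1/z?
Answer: 2118847322264677945/3377539653 ≈ 6.2733e+8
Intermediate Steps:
h(z, V) = 1/z + V*z**2 (h(z, V) = z**2*V + 1/z = V*z**2 + 1/z = 1/z + V*z**2)
(-1816290 - 530725/(-3189367)) + h(1059, 561) = (-1816290 - 530725/(-3189367)) + (1 + 561*1059**3)/1059 = (-1816290 - 530725*(-1/3189367)) + (1 + 561*1187648379)/1059 = (-1816290 + 530725/3189367) + (1 + 666270740619)/1059 = -5792814857705/3189367 + (1/1059)*666270740620 = -5792814857705/3189367 + 666270740620/1059 = 2118847322264677945/3377539653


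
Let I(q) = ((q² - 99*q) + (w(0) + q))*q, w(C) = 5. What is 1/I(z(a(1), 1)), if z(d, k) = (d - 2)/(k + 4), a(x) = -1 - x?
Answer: -125/8404 ≈ -0.014874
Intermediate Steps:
z(d, k) = (-2 + d)/(4 + k)
I(q) = q*(5 + q² - 98*q) (I(q) = ((q² - 99*q) + (5 + q))*q = (5 + q² - 98*q)*q = q*(5 + q² - 98*q))
1/I(z(a(1), 1)) = 1/(((-2 + (-1 - 1*1))/(4 + 1))*(5 + ((-2 + (-1 - 1*1))/(4 + 1))² - 98*(-2 + (-1 - 1*1))/(4 + 1))) = 1/(((-2 + (-1 - 1))/5)*(5 + ((-2 + (-1 - 1))/5)² - 98*(-2 + (-1 - 1))/5)) = 1/(((-2 - 2)/5)*(5 + ((-2 - 2)/5)² - 98*(-2 - 2)/5)) = 1/(((⅕)*(-4))*(5 + ((⅕)*(-4))² - 98*(-4)/5)) = 1/(-4*(5 + (-⅘)² - 98*(-⅘))/5) = 1/(-4*(5 + 16/25 + 392/5)/5) = 1/(-⅘*2101/25) = 1/(-8404/125) = -125/8404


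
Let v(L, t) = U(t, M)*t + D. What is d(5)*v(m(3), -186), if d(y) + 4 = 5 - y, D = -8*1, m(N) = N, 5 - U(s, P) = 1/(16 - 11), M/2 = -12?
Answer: 18016/5 ≈ 3603.2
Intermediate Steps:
M = -24 (M = 2*(-12) = -24)
U(s, P) = 24/5 (U(s, P) = 5 - 1/(16 - 11) = 5 - 1/5 = 24/5)
D = -8
v(L, t) = -8 + 24*t/5 (v(L, t) = 24*t/5 - 8 = -8 + 24*t/5)
d(y) = 1 - y (d(y) = -4 + (5 - y) = 1 - y)
d(5)*v(m(3), -186) = (1 - 1*5)*(-8 + (24/5)*(-186)) = (1 - 5)*(-8 - 4464/5) = -4*(-4504/5) = 18016/5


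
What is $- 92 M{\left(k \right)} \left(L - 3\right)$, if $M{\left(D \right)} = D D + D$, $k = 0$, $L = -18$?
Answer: $0$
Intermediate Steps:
$M{\left(D \right)} = D + D^{2}$ ($M{\left(D \right)} = D^{2} + D = D + D^{2}$)
$- 92 M{\left(k \right)} \left(L - 3\right) = - 92 \cdot 0 \left(1 + 0\right) \left(-18 - 3\right) = - 92 \cdot 0 \cdot 1 \left(-18 - 3\right) = \left(-92\right) 0 \left(-21\right) = 0 \left(-21\right) = 0$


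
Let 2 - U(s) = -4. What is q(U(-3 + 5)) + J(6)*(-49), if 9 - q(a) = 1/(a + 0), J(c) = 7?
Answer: -2005/6 ≈ -334.17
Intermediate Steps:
U(s) = 6 (U(s) = 2 - 1*(-4) = 2 + 4 = 6)
q(a) = 9 - 1/a (q(a) = 9 - 1/(a + 0) = 9 - 1/a)
q(U(-3 + 5)) + J(6)*(-49) = (9 - 1/6) + 7*(-49) = (9 - 1*⅙) - 343 = (9 - ⅙) - 343 = 53/6 - 343 = -2005/6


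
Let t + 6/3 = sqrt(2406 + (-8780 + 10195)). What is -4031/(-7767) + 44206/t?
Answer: 702082331/29646639 + 44206*sqrt(3821)/3817 ≈ 739.57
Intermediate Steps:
t = -2 + sqrt(3821) (t = -2 + sqrt(2406 + (-8780 + 10195)) = -2 + sqrt(2406 + 1415) = -2 + sqrt(3821) ≈ 59.814)
-4031/(-7767) + 44206/t = -4031/(-7767) + 44206/(-2 + sqrt(3821)) = -4031*(-1/7767) + 44206/(-2 + sqrt(3821)) = 4031/7767 + 44206/(-2 + sqrt(3821))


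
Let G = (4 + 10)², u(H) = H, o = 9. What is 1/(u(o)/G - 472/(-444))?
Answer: 21756/24127 ≈ 0.90173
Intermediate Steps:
G = 196 (G = 14² = 196)
1/(u(o)/G - 472/(-444)) = 1/(9/196 - 472/(-444)) = 1/(9*(1/196) - 472*(-1/444)) = 1/(9/196 + 118/111) = 1/(24127/21756) = 21756/24127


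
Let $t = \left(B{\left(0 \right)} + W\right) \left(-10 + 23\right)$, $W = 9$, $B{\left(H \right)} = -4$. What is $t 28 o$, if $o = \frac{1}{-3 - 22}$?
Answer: $- \frac{364}{5} \approx -72.8$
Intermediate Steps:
$o = - \frac{1}{25}$ ($o = \frac{1}{-25} = - \frac{1}{25} \approx -0.04$)
$t = 65$ ($t = \left(-4 + 9\right) \left(-10 + 23\right) = 5 \cdot 13 = 65$)
$t 28 o = 65 \cdot 28 \left(- \frac{1}{25}\right) = 1820 \left(- \frac{1}{25}\right) = - \frac{364}{5}$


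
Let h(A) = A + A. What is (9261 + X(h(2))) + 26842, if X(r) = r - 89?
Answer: 36018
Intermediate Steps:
h(A) = 2*A
X(r) = -89 + r
(9261 + X(h(2))) + 26842 = (9261 + (-89 + 2*2)) + 26842 = (9261 + (-89 + 4)) + 26842 = (9261 - 85) + 26842 = 9176 + 26842 = 36018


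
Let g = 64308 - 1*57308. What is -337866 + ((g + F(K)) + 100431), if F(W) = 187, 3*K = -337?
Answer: -230248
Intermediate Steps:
K = -337/3 (K = (⅓)*(-337) = -337/3 ≈ -112.33)
g = 7000 (g = 64308 - 57308 = 7000)
-337866 + ((g + F(K)) + 100431) = -337866 + ((7000 + 187) + 100431) = -337866 + (7187 + 100431) = -337866 + 107618 = -230248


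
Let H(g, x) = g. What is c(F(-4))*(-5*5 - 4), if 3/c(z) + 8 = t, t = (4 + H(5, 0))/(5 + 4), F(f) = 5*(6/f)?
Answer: 87/7 ≈ 12.429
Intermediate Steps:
F(f) = 30/f
t = 1 (t = (4 + 5)/(5 + 4) = 9/9 = 9*(1/9) = 1)
c(z) = -3/7 (c(z) = 3/(-8 + 1) = 3/(-7) = 3*(-1/7) = -3/7)
c(F(-4))*(-5*5 - 4) = -3*(-5*5 - 4)/7 = -3*(-25 - 4)/7 = -3/7*(-29) = 87/7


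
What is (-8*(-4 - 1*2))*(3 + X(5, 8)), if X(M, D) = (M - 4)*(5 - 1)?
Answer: 336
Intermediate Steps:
X(M, D) = -16 + 4*M (X(M, D) = (-4 + M)*4 = -16 + 4*M)
(-8*(-4 - 1*2))*(3 + X(5, 8)) = (-8*(-4 - 1*2))*(3 + (-16 + 4*5)) = (-8*(-4 - 2))*(3 + (-16 + 20)) = (-8*(-6))*(3 + 4) = 48*7 = 336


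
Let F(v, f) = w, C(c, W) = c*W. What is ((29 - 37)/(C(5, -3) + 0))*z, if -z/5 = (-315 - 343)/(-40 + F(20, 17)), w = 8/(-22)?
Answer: -14476/333 ≈ -43.471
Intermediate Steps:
C(c, W) = W*c
w = -4/11 (w = 8*(-1/22) = -4/11 ≈ -0.36364)
F(v, f) = -4/11
z = -18095/222 (z = -5*(-315 - 343)/(-40 - 4/11) = -(-3290)/(-444/11) = -(-3290)*(-11)/444 = -5*3619/222 = -18095/222 ≈ -81.509)
((29 - 37)/(C(5, -3) + 0))*z = ((29 - 37)/(-3*5 + 0))*(-18095/222) = -8/(-15 + 0)*(-18095/222) = -8/(-15)*(-18095/222) = -8*(-1/15)*(-18095/222) = (8/15)*(-18095/222) = -14476/333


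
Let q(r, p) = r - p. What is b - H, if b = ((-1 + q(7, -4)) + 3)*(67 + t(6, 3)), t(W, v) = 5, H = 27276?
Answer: -26340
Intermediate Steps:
b = 936 (b = ((-1 + (7 - 1*(-4))) + 3)*(67 + 5) = ((-1 + (7 + 4)) + 3)*72 = ((-1 + 11) + 3)*72 = (10 + 3)*72 = 13*72 = 936)
b - H = 936 - 1*27276 = 936 - 27276 = -26340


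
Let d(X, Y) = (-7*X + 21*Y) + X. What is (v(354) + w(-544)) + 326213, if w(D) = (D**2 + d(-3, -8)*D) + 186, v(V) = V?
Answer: 704289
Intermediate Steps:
d(X, Y) = -6*X + 21*Y
w(D) = 186 + D**2 - 150*D (w(D) = (D**2 + (-6*(-3) + 21*(-8))*D) + 186 = (D**2 + (18 - 168)*D) + 186 = (D**2 - 150*D) + 186 = 186 + D**2 - 150*D)
(v(354) + w(-544)) + 326213 = (354 + (186 + (-544)**2 - 150*(-544))) + 326213 = (354 + (186 + 295936 + 81600)) + 326213 = (354 + 377722) + 326213 = 378076 + 326213 = 704289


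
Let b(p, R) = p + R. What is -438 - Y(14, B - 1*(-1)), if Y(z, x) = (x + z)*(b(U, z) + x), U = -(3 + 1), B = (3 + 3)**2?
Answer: -2835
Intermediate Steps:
B = 36 (B = 6**2 = 36)
U = -4 (U = -1*4 = -4)
b(p, R) = R + p
Y(z, x) = (x + z)*(-4 + x + z) (Y(z, x) = (x + z)*((z - 4) + x) = (x + z)*((-4 + z) + x) = (x + z)*(-4 + x + z))
-438 - Y(14, B - 1*(-1)) = -438 - ((36 - 1*(-1))**2 + (36 - 1*(-1))*14 + (36 - 1*(-1))*(-4 + 14) + 14*(-4 + 14)) = -438 - ((36 + 1)**2 + (36 + 1)*14 + (36 + 1)*10 + 14*10) = -438 - (37**2 + 37*14 + 37*10 + 140) = -438 - (1369 + 518 + 370 + 140) = -438 - 1*2397 = -438 - 2397 = -2835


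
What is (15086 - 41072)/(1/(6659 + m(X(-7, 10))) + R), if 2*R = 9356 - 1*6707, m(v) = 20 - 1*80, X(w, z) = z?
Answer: -342963228/17480753 ≈ -19.619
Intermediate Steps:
m(v) = -60 (m(v) = 20 - 80 = -60)
R = 2649/2 (R = (9356 - 1*6707)/2 = (9356 - 6707)/2 = (1/2)*2649 = 2649/2 ≈ 1324.5)
(15086 - 41072)/(1/(6659 + m(X(-7, 10))) + R) = (15086 - 41072)/(1/(6659 - 60) + 2649/2) = -25986/(1/6599 + 2649/2) = -25986/17480753/13198 = -25986*13198/17480753 = -342963228/17480753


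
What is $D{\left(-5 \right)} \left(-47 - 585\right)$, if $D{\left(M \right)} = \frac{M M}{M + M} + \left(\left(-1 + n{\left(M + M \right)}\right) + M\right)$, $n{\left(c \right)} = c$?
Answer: $11692$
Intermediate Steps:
$D{\left(M \right)} = -1 + \frac{7 M}{2}$ ($D{\left(M \right)} = \frac{M M}{M + M} + \left(\left(-1 + \left(M + M\right)\right) + M\right) = \frac{M^{2}}{2 M} + \left(\left(-1 + 2 M\right) + M\right) = M^{2} \frac{1}{2 M} + \left(-1 + 3 M\right) = \frac{M}{2} + \left(-1 + 3 M\right) = -1 + \frac{7 M}{2}$)
$D{\left(-5 \right)} \left(-47 - 585\right) = \left(-1 + \frac{7}{2} \left(-5\right)\right) \left(-47 - 585\right) = \left(-1 - \frac{35}{2}\right) \left(-47 - 585\right) = \left(- \frac{37}{2}\right) \left(-632\right) = 11692$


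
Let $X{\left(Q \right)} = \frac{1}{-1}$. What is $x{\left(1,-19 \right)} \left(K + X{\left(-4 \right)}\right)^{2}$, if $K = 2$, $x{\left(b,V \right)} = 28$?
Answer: $28$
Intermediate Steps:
$X{\left(Q \right)} = -1$
$x{\left(1,-19 \right)} \left(K + X{\left(-4 \right)}\right)^{2} = 28 \left(2 - 1\right)^{2} = 28 \cdot 1^{2} = 28 \cdot 1 = 28$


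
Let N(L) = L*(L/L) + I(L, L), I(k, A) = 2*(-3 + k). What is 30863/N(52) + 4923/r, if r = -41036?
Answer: 632877809/3077700 ≈ 205.63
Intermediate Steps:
I(k, A) = -6 + 2*k
N(L) = -6 + 3*L (N(L) = L*(L/L) + (-6 + 2*L) = L*1 + (-6 + 2*L) = L + (-6 + 2*L) = -6 + 3*L)
30863/N(52) + 4923/r = 30863/(-6 + 3*52) + 4923/(-41036) = 30863/(-6 + 156) + 4923*(-1/41036) = 30863/150 - 4923/41036 = 632877809/3077700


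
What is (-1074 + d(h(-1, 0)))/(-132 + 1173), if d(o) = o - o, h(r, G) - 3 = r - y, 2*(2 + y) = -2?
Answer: -358/347 ≈ -1.0317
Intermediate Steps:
y = -3 (y = -2 + (½)*(-2) = -2 - 1 = -3)
h(r, G) = 6 + r (h(r, G) = 3 + (r - 1*(-3)) = 3 + (r + 3) = 3 + (3 + r) = 6 + r)
d(o) = 0
(-1074 + d(h(-1, 0)))/(-132 + 1173) = (-1074 + 0)/(-132 + 1173) = -1074/1041 = (1/1041)*(-1074) = -358/347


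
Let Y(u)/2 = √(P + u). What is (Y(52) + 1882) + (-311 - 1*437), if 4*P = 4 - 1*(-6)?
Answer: 1134 + √218 ≈ 1148.8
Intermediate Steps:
P = 5/2 (P = (4 - 1*(-6))/4 = (4 + 6)/4 = (¼)*10 = 5/2 ≈ 2.5000)
Y(u) = 2*√(5/2 + u)
(Y(52) + 1882) + (-311 - 1*437) = (√(10 + 4*52) + 1882) + (-311 - 1*437) = (√(10 + 208) + 1882) + (-311 - 437) = (√218 + 1882) - 748 = (1882 + √218) - 748 = 1134 + √218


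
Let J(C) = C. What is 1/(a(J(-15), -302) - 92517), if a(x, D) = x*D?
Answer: -1/87987 ≈ -1.1365e-5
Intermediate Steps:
a(x, D) = D*x
1/(a(J(-15), -302) - 92517) = 1/(-302*(-15) - 92517) = 1/(4530 - 92517) = 1/(-87987) = -1/87987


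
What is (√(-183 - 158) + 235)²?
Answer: (235 + I*√341)² ≈ 54884.0 + 8679.1*I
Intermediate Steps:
(√(-183 - 158) + 235)² = (√(-341) + 235)² = (I*√341 + 235)² = (235 + I*√341)²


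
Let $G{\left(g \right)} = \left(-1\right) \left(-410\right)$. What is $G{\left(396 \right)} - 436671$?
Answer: $-436261$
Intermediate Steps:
$G{\left(g \right)} = 410$
$G{\left(396 \right)} - 436671 = 410 - 436671 = -436261$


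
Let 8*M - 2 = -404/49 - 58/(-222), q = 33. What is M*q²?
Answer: -11813835/14504 ≈ -814.52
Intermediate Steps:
M = -32545/43512 (M = ¼ + (-404/49 - 58/(-222))/8 = ¼ + (-404*1/49 - 58*(-1/222))/8 = ¼ + (-404/49 + 29/111)/8 = ¼ + (⅛)*(-43423/5439) = ¼ - 43423/43512 = -32545/43512 ≈ -0.74795)
M*q² = -32545/43512*33² = -32545/43512*1089 = -11813835/14504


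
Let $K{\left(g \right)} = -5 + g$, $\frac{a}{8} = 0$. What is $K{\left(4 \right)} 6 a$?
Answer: $0$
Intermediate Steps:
$a = 0$ ($a = 8 \cdot 0 = 0$)
$K{\left(4 \right)} 6 a = \left(-5 + 4\right) 6 \cdot 0 = \left(-1\right) 0 = 0$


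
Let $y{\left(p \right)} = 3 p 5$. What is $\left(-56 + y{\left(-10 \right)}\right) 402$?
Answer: $-82812$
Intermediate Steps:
$y{\left(p \right)} = 15 p$
$\left(-56 + y{\left(-10 \right)}\right) 402 = \left(-56 + 15 \left(-10\right)\right) 402 = \left(-56 - 150\right) 402 = \left(-206\right) 402 = -82812$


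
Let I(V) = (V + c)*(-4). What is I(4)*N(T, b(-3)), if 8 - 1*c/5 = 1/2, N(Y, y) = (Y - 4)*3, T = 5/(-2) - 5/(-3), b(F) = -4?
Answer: 2407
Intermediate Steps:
T = -⅚ (T = 5*(-½) - 5*(-⅓) = -5/2 + 5/3 = -⅚ ≈ -0.83333)
N(Y, y) = -12 + 3*Y (N(Y, y) = (-4 + Y)*3 = -12 + 3*Y)
c = 75/2 (c = 40 - 5/2 = 75/2 ≈ 37.500)
I(V) = -150 - 4*V (I(V) = (V + 75/2)*(-4) = (75/2 + V)*(-4) = -150 - 4*V)
I(4)*N(T, b(-3)) = (-150 - 4*4)*(-12 + 3*(-⅚)) = (-150 - 16)*(-12 - 5/2) = -166*(-29/2) = 2407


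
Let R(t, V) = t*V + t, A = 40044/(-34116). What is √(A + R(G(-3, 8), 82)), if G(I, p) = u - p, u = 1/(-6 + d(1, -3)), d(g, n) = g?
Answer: I*√137763450010/14215 ≈ 26.111*I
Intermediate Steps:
A = -3337/2843 (A = 40044*(-1/34116) = -3337/2843 ≈ -1.1738)
u = -⅕ (u = 1/(-6 + 1) = 1/(-5) = -⅕ ≈ -0.20000)
G(I, p) = -⅕ - p
R(t, V) = t + V*t (R(t, V) = V*t + t = t + V*t)
√(A + R(G(-3, 8), 82)) = √(-3337/2843 + (-⅕ - 1*8)*(1 + 82)) = √(-3337/2843 + (-⅕ - 8)*83) = √(-3337/2843 - 41/5*83) = √(-3337/2843 - 3403/5) = √(-9691414/14215) = I*√137763450010/14215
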